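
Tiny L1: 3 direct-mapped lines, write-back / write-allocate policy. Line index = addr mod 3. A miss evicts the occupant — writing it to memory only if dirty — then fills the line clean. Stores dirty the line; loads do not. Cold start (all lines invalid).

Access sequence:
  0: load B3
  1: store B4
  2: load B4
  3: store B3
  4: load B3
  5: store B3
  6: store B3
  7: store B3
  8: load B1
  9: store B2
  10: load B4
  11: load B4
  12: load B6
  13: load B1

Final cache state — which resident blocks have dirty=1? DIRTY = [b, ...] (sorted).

DIRTY = [2]

0: R B3 -> L0 miss  d=-]
1: W B4 -> L1 miss  d=D]
2: R B4 -> L1 hit  d=D]
3: W B3 -> L0 hit  d=D]
4: R B3 -> L0 hit  d=D]
5: W B3 -> L0 hit  d=D]
6: W B3 -> L0 hit  d=D]
7: W B3 -> L0 hit  d=D]
8: R B1 -> L1 miss wb->B4  d=-]
9: W B2 -> L2 miss  d=D]
10: R B4 -> L1 miss  d=-]
11: R B4 -> L1 hit  d=-]
12: R B6 -> L0 miss wb->B3  d=-]
13: R B1 -> L1 miss  d=-]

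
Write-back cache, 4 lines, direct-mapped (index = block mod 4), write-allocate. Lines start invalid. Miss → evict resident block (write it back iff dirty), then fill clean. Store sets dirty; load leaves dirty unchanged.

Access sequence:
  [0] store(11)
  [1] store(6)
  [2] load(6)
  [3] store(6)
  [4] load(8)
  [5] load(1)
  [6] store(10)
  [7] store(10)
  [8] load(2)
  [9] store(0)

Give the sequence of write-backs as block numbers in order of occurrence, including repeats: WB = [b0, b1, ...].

WB = [6, 10]

0: W B11 -> L3 miss  d=D]
1: W B6 -> L2 miss  d=D]
2: R B6 -> L2 hit  d=D]
3: W B6 -> L2 hit  d=D]
4: R B8 -> L0 miss  d=-]
5: R B1 -> L1 miss  d=-]
6: W B10 -> L2 miss wb->B6  d=D]
7: W B10 -> L2 hit  d=D]
8: R B2 -> L2 miss wb->B10  d=-]
9: W B0 -> L0 miss  d=D]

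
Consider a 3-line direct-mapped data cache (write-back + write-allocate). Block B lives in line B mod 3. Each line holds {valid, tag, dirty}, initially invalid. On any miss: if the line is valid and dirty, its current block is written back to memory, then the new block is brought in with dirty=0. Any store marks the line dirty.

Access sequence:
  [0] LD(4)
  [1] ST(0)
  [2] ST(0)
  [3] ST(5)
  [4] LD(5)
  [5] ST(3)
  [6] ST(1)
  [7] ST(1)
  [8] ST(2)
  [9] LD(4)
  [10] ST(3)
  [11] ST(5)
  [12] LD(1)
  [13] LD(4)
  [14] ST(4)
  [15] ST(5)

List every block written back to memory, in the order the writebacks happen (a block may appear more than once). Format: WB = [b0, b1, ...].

0: R B4 → L1 miss [-]
1: W B0 → L0 miss [D]
2: W B0 → L0 hit [D]
3: W B5 → L2 miss [D]
4: R B5 → L2 hit [D]
5: W B3 → L0 miss wb→B0 [D]
6: W B1 → L1 miss [D]
7: W B1 → L1 hit [D]
8: W B2 → L2 miss wb→B5 [D]
9: R B4 → L1 miss wb→B1 [-]
10: W B3 → L0 hit [D]
11: W B5 → L2 miss wb→B2 [D]
12: R B1 → L1 miss [-]
13: R B4 → L1 miss [-]
14: W B4 → L1 hit [D]
15: W B5 → L2 hit [D]

WB = [0, 5, 1, 2]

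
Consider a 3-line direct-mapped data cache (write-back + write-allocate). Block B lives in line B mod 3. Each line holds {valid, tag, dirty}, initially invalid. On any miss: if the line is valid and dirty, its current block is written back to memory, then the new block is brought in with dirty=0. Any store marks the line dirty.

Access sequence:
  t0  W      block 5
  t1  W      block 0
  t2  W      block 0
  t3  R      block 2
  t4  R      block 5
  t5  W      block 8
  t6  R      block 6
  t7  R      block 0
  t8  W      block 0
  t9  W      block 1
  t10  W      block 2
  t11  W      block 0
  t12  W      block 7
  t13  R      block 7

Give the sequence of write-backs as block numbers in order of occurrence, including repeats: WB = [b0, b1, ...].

  0 | W B5 → L2 miss [D]
  1 | W B0 → L0 miss [D]
  2 | W B0 → L0 hit [D]
  3 | R B2 → L2 miss wb→B5 [-]
  4 | R B5 → L2 miss [-]
  5 | W B8 → L2 miss [D]
  6 | R B6 → L0 miss wb→B0 [-]
  7 | R B0 → L0 miss [-]
  8 | W B0 → L0 hit [D]
  9 | W B1 → L1 miss [D]
  10 | W B2 → L2 miss wb→B8 [D]
  11 | W B0 → L0 hit [D]
  12 | W B7 → L1 miss wb→B1 [D]
  13 | R B7 → L1 hit [D]

WB = [5, 0, 8, 1]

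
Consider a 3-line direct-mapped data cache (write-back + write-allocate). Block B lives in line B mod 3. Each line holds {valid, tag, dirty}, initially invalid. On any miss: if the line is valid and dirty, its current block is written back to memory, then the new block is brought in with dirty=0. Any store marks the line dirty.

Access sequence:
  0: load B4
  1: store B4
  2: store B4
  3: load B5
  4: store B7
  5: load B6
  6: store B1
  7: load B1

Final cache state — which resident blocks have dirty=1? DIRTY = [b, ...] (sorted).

0: R B4 -> L1 miss  d=-]
1: W B4 -> L1 hit  d=D]
2: W B4 -> L1 hit  d=D]
3: R B5 -> L2 miss  d=-]
4: W B7 -> L1 miss wb->B4  d=D]
5: R B6 -> L0 miss  d=-]
6: W B1 -> L1 miss wb->B7  d=D]
7: R B1 -> L1 hit  d=D]

DIRTY = [1]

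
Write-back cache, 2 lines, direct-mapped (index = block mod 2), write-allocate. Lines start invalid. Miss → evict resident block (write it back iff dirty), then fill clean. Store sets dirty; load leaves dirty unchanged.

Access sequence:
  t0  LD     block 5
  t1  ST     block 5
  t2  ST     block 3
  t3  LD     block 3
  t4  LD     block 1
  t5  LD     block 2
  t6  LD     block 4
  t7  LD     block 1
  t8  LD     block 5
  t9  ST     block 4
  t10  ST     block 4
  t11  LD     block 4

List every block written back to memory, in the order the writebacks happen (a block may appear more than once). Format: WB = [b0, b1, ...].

WB = [5, 3]

0: R B5 -> L1 miss  d=-]
1: W B5 -> L1 hit  d=D]
2: W B3 -> L1 miss wb->B5  d=D]
3: R B3 -> L1 hit  d=D]
4: R B1 -> L1 miss wb->B3  d=-]
5: R B2 -> L0 miss  d=-]
6: R B4 -> L0 miss  d=-]
7: R B1 -> L1 hit  d=-]
8: R B5 -> L1 miss  d=-]
9: W B4 -> L0 hit  d=D]
10: W B4 -> L0 hit  d=D]
11: R B4 -> L0 hit  d=D]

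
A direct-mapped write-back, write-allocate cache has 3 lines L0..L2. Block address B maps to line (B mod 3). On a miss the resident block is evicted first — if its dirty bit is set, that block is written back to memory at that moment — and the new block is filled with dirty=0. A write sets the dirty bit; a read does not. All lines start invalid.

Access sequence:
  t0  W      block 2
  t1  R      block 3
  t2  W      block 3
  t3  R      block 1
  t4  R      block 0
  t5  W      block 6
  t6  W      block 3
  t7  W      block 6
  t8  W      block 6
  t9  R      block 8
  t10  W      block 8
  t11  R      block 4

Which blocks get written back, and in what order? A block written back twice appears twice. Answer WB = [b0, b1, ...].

WB = [3, 6, 3, 2]

  0 | W B2 → L2 miss [D]
  1 | R B3 → L0 miss [-]
  2 | W B3 → L0 hit [D]
  3 | R B1 → L1 miss [-]
  4 | R B0 → L0 miss wb→B3 [-]
  5 | W B6 → L0 miss [D]
  6 | W B3 → L0 miss wb→B6 [D]
  7 | W B6 → L0 miss wb→B3 [D]
  8 | W B6 → L0 hit [D]
  9 | R B8 → L2 miss wb→B2 [-]
  10 | W B8 → L2 hit [D]
  11 | R B4 → L1 miss [-]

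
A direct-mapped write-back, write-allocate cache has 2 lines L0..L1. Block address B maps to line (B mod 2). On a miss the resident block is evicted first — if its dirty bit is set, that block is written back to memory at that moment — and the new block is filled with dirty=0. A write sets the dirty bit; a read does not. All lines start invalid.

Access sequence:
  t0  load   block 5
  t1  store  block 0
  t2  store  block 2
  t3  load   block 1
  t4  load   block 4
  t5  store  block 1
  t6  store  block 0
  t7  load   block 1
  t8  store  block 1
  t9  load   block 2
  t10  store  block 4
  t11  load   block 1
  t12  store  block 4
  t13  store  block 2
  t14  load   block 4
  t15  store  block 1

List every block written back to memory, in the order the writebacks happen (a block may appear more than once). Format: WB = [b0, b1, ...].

WB = [0, 2, 0, 4, 2]

0: R B5 → L1 miss [-]
1: W B0 → L0 miss [D]
2: W B2 → L0 miss wb→B0 [D]
3: R B1 → L1 miss [-]
4: R B4 → L0 miss wb→B2 [-]
5: W B1 → L1 hit [D]
6: W B0 → L0 miss [D]
7: R B1 → L1 hit [D]
8: W B1 → L1 hit [D]
9: R B2 → L0 miss wb→B0 [-]
10: W B4 → L0 miss [D]
11: R B1 → L1 hit [D]
12: W B4 → L0 hit [D]
13: W B2 → L0 miss wb→B4 [D]
14: R B4 → L0 miss wb→B2 [-]
15: W B1 → L1 hit [D]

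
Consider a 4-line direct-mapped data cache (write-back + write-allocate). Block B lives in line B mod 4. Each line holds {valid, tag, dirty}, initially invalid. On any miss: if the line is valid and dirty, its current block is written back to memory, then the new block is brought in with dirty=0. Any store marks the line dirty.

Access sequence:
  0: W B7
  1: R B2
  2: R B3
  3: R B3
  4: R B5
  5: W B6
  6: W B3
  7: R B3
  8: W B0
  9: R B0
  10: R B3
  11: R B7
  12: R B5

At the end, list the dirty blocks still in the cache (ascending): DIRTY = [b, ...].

  0 | W B7 → L3 miss [D]
  1 | R B2 → L2 miss [-]
  2 | R B3 → L3 miss wb→B7 [-]
  3 | R B3 → L3 hit [-]
  4 | R B5 → L1 miss [-]
  5 | W B6 → L2 miss [D]
  6 | W B3 → L3 hit [D]
  7 | R B3 → L3 hit [D]
  8 | W B0 → L0 miss [D]
  9 | R B0 → L0 hit [D]
  10 | R B3 → L3 hit [D]
  11 | R B7 → L3 miss wb→B3 [-]
  12 | R B5 → L1 hit [-]

DIRTY = [0, 6]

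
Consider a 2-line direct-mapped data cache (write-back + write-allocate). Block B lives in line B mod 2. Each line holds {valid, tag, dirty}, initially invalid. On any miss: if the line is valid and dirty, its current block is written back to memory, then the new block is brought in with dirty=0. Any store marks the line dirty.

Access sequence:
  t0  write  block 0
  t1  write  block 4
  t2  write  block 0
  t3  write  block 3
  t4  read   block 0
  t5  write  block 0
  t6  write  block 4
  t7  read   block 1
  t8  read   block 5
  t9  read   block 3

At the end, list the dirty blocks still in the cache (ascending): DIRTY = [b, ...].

0: W B0 → L0 miss [D]
1: W B4 → L0 miss wb→B0 [D]
2: W B0 → L0 miss wb→B4 [D]
3: W B3 → L1 miss [D]
4: R B0 → L0 hit [D]
5: W B0 → L0 hit [D]
6: W B4 → L0 miss wb→B0 [D]
7: R B1 → L1 miss wb→B3 [-]
8: R B5 → L1 miss [-]
9: R B3 → L1 miss [-]

DIRTY = [4]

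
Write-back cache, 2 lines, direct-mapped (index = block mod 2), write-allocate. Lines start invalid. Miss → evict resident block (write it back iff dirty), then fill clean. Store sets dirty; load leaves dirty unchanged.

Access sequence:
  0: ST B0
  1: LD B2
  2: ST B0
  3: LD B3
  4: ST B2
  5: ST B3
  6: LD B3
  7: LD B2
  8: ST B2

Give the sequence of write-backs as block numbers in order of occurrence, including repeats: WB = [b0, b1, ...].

WB = [0, 0]

  0 | W B0 → L0 miss [D]
  1 | R B2 → L0 miss wb→B0 [-]
  2 | W B0 → L0 miss [D]
  3 | R B3 → L1 miss [-]
  4 | W B2 → L0 miss wb→B0 [D]
  5 | W B3 → L1 hit [D]
  6 | R B3 → L1 hit [D]
  7 | R B2 → L0 hit [D]
  8 | W B2 → L0 hit [D]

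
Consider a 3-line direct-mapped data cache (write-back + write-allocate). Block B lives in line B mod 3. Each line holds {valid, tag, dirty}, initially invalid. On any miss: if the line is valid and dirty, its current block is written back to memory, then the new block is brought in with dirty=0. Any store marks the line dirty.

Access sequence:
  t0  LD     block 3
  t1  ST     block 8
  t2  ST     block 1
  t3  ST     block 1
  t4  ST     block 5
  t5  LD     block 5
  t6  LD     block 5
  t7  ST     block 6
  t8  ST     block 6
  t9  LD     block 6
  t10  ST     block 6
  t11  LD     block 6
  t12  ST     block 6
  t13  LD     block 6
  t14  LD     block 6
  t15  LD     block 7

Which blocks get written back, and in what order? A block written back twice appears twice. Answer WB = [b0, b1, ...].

0: R B3 → L0 miss [-]
1: W B8 → L2 miss [D]
2: W B1 → L1 miss [D]
3: W B1 → L1 hit [D]
4: W B5 → L2 miss wb→B8 [D]
5: R B5 → L2 hit [D]
6: R B5 → L2 hit [D]
7: W B6 → L0 miss [D]
8: W B6 → L0 hit [D]
9: R B6 → L0 hit [D]
10: W B6 → L0 hit [D]
11: R B6 → L0 hit [D]
12: W B6 → L0 hit [D]
13: R B6 → L0 hit [D]
14: R B6 → L0 hit [D]
15: R B7 → L1 miss wb→B1 [-]

WB = [8, 1]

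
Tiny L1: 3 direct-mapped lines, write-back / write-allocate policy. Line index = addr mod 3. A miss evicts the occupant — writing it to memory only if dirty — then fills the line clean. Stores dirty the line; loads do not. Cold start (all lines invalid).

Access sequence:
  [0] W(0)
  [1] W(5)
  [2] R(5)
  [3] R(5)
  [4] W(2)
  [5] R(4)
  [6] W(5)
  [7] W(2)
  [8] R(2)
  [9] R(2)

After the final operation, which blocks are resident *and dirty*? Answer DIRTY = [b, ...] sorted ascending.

  0 | W B0 → L0 miss [D]
  1 | W B5 → L2 miss [D]
  2 | R B5 → L2 hit [D]
  3 | R B5 → L2 hit [D]
  4 | W B2 → L2 miss wb→B5 [D]
  5 | R B4 → L1 miss [-]
  6 | W B5 → L2 miss wb→B2 [D]
  7 | W B2 → L2 miss wb→B5 [D]
  8 | R B2 → L2 hit [D]
  9 | R B2 → L2 hit [D]

DIRTY = [0, 2]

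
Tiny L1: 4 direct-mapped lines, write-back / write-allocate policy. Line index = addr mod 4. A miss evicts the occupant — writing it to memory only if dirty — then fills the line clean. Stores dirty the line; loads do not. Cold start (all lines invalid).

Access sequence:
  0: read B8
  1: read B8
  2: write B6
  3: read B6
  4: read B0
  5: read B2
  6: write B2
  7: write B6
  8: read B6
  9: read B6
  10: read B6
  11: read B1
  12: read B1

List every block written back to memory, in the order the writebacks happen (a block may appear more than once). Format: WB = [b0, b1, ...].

WB = [6, 2]

0: R B8 -> L0 miss  d=-]
1: R B8 -> L0 hit  d=-]
2: W B6 -> L2 miss  d=D]
3: R B6 -> L2 hit  d=D]
4: R B0 -> L0 miss  d=-]
5: R B2 -> L2 miss wb->B6  d=-]
6: W B2 -> L2 hit  d=D]
7: W B6 -> L2 miss wb->B2  d=D]
8: R B6 -> L2 hit  d=D]
9: R B6 -> L2 hit  d=D]
10: R B6 -> L2 hit  d=D]
11: R B1 -> L1 miss  d=-]
12: R B1 -> L1 hit  d=-]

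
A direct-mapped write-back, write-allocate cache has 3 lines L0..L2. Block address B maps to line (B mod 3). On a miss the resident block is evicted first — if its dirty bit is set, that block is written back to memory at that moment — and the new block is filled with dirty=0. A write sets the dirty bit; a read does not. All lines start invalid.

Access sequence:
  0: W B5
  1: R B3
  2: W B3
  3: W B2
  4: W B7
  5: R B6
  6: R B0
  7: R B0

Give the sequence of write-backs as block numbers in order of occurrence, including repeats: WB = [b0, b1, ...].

0: W B5 → L2 miss [D]
1: R B3 → L0 miss [-]
2: W B3 → L0 hit [D]
3: W B2 → L2 miss wb→B5 [D]
4: W B7 → L1 miss [D]
5: R B6 → L0 miss wb→B3 [-]
6: R B0 → L0 miss [-]
7: R B0 → L0 hit [-]

WB = [5, 3]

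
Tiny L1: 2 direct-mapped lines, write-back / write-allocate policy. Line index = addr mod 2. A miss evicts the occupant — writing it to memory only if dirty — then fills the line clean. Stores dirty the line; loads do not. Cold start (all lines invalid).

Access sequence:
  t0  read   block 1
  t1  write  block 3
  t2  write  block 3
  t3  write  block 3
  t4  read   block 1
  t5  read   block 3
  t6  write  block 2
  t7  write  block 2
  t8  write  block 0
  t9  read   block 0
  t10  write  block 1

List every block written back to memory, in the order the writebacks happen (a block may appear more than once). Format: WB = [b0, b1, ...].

WB = [3, 2]

0: R B1 -> L1 miss  d=-]
1: W B3 -> L1 miss  d=D]
2: W B3 -> L1 hit  d=D]
3: W B3 -> L1 hit  d=D]
4: R B1 -> L1 miss wb->B3  d=-]
5: R B3 -> L1 miss  d=-]
6: W B2 -> L0 miss  d=D]
7: W B2 -> L0 hit  d=D]
8: W B0 -> L0 miss wb->B2  d=D]
9: R B0 -> L0 hit  d=D]
10: W B1 -> L1 miss  d=D]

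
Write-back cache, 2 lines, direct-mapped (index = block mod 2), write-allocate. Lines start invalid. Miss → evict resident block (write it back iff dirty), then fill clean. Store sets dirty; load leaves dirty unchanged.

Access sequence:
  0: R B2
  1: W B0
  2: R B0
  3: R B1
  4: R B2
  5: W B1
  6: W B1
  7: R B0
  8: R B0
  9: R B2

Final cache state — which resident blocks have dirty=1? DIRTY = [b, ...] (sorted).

DIRTY = [1]

0: R B2 -> L0 miss  d=-]
1: W B0 -> L0 miss  d=D]
2: R B0 -> L0 hit  d=D]
3: R B1 -> L1 miss  d=-]
4: R B2 -> L0 miss wb->B0  d=-]
5: W B1 -> L1 hit  d=D]
6: W B1 -> L1 hit  d=D]
7: R B0 -> L0 miss  d=-]
8: R B0 -> L0 hit  d=-]
9: R B2 -> L0 miss  d=-]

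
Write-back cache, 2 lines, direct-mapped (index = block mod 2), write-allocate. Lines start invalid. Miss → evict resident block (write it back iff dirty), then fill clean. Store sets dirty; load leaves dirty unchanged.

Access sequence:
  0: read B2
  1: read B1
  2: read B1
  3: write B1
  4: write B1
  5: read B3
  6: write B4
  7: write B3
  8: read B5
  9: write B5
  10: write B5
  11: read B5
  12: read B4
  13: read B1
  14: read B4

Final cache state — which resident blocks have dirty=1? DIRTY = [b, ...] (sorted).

  0 | R B2 → L0 miss [-]
  1 | R B1 → L1 miss [-]
  2 | R B1 → L1 hit [-]
  3 | W B1 → L1 hit [D]
  4 | W B1 → L1 hit [D]
  5 | R B3 → L1 miss wb→B1 [-]
  6 | W B4 → L0 miss [D]
  7 | W B3 → L1 hit [D]
  8 | R B5 → L1 miss wb→B3 [-]
  9 | W B5 → L1 hit [D]
  10 | W B5 → L1 hit [D]
  11 | R B5 → L1 hit [D]
  12 | R B4 → L0 hit [D]
  13 | R B1 → L1 miss wb→B5 [-]
  14 | R B4 → L0 hit [D]

DIRTY = [4]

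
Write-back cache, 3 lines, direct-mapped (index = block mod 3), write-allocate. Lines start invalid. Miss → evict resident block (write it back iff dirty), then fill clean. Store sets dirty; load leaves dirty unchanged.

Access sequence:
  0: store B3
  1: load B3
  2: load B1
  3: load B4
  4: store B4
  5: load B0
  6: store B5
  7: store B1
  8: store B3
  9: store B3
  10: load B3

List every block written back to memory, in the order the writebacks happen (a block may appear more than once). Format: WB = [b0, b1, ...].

WB = [3, 4]

  0 | W B3 → L0 miss [D]
  1 | R B3 → L0 hit [D]
  2 | R B1 → L1 miss [-]
  3 | R B4 → L1 miss [-]
  4 | W B4 → L1 hit [D]
  5 | R B0 → L0 miss wb→B3 [-]
  6 | W B5 → L2 miss [D]
  7 | W B1 → L1 miss wb→B4 [D]
  8 | W B3 → L0 miss [D]
  9 | W B3 → L0 hit [D]
  10 | R B3 → L0 hit [D]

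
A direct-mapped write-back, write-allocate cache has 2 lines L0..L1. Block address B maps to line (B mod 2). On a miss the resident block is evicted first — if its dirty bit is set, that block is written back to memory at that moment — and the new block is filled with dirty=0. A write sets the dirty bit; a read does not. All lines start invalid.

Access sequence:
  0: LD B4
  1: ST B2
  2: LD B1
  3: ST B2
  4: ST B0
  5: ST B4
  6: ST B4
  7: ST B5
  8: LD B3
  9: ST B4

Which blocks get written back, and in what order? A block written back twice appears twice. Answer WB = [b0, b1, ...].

WB = [2, 0, 5]

  0 | R B4 → L0 miss [-]
  1 | W B2 → L0 miss [D]
  2 | R B1 → L1 miss [-]
  3 | W B2 → L0 hit [D]
  4 | W B0 → L0 miss wb→B2 [D]
  5 | W B4 → L0 miss wb→B0 [D]
  6 | W B4 → L0 hit [D]
  7 | W B5 → L1 miss [D]
  8 | R B3 → L1 miss wb→B5 [-]
  9 | W B4 → L0 hit [D]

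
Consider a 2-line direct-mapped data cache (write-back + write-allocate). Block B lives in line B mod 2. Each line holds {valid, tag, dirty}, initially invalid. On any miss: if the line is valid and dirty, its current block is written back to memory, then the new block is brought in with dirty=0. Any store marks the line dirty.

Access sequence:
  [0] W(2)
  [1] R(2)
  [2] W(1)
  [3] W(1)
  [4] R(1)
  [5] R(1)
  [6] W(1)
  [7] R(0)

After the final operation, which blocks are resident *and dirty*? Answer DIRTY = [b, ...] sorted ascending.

  0 | W B2 → L0 miss [D]
  1 | R B2 → L0 hit [D]
  2 | W B1 → L1 miss [D]
  3 | W B1 → L1 hit [D]
  4 | R B1 → L1 hit [D]
  5 | R B1 → L1 hit [D]
  6 | W B1 → L1 hit [D]
  7 | R B0 → L0 miss wb→B2 [-]

DIRTY = [1]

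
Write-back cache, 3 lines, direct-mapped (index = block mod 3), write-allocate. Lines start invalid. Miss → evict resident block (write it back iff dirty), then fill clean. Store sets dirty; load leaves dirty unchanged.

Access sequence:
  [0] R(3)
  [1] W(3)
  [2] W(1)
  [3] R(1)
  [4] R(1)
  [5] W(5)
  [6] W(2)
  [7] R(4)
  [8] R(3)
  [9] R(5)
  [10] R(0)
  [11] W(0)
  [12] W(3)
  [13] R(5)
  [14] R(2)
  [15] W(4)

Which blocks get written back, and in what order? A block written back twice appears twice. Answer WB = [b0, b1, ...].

0: R B3 → L0 miss [-]
1: W B3 → L0 hit [D]
2: W B1 → L1 miss [D]
3: R B1 → L1 hit [D]
4: R B1 → L1 hit [D]
5: W B5 → L2 miss [D]
6: W B2 → L2 miss wb→B5 [D]
7: R B4 → L1 miss wb→B1 [-]
8: R B3 → L0 hit [D]
9: R B5 → L2 miss wb→B2 [-]
10: R B0 → L0 miss wb→B3 [-]
11: W B0 → L0 hit [D]
12: W B3 → L0 miss wb→B0 [D]
13: R B5 → L2 hit [-]
14: R B2 → L2 miss [-]
15: W B4 → L1 hit [D]

WB = [5, 1, 2, 3, 0]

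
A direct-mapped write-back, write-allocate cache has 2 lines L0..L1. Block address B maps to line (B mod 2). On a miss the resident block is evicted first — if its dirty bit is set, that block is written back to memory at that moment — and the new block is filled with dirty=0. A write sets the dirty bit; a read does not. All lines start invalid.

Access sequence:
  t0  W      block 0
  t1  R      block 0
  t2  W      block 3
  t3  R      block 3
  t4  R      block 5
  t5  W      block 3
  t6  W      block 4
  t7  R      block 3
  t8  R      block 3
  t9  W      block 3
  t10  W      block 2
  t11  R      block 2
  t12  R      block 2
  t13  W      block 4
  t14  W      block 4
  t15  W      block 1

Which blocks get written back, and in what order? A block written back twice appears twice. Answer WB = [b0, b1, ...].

0: W B0 → L0 miss [D]
1: R B0 → L0 hit [D]
2: W B3 → L1 miss [D]
3: R B3 → L1 hit [D]
4: R B5 → L1 miss wb→B3 [-]
5: W B3 → L1 miss [D]
6: W B4 → L0 miss wb→B0 [D]
7: R B3 → L1 hit [D]
8: R B3 → L1 hit [D]
9: W B3 → L1 hit [D]
10: W B2 → L0 miss wb→B4 [D]
11: R B2 → L0 hit [D]
12: R B2 → L0 hit [D]
13: W B4 → L0 miss wb→B2 [D]
14: W B4 → L0 hit [D]
15: W B1 → L1 miss wb→B3 [D]

WB = [3, 0, 4, 2, 3]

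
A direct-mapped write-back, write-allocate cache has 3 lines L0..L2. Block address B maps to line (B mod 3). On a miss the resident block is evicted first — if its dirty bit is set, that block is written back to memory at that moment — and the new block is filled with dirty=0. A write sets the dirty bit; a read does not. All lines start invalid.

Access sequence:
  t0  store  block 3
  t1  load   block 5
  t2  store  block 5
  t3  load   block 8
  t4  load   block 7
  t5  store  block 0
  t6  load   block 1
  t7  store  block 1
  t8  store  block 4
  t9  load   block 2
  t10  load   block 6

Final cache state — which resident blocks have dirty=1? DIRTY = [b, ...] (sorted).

DIRTY = [4]

  0 | W B3 → L0 miss [D]
  1 | R B5 → L2 miss [-]
  2 | W B5 → L2 hit [D]
  3 | R B8 → L2 miss wb→B5 [-]
  4 | R B7 → L1 miss [-]
  5 | W B0 → L0 miss wb→B3 [D]
  6 | R B1 → L1 miss [-]
  7 | W B1 → L1 hit [D]
  8 | W B4 → L1 miss wb→B1 [D]
  9 | R B2 → L2 miss [-]
  10 | R B6 → L0 miss wb→B0 [-]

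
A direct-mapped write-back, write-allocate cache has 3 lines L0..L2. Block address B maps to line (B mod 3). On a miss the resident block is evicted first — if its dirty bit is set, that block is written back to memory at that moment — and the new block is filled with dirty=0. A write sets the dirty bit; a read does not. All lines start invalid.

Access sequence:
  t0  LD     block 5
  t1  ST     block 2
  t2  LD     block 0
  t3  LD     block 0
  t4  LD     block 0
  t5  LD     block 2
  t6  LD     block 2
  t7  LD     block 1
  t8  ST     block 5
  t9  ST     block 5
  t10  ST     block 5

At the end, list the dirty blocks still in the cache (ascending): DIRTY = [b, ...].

  0 | R B5 → L2 miss [-]
  1 | W B2 → L2 miss [D]
  2 | R B0 → L0 miss [-]
  3 | R B0 → L0 hit [-]
  4 | R B0 → L0 hit [-]
  5 | R B2 → L2 hit [D]
  6 | R B2 → L2 hit [D]
  7 | R B1 → L1 miss [-]
  8 | W B5 → L2 miss wb→B2 [D]
  9 | W B5 → L2 hit [D]
  10 | W B5 → L2 hit [D]

DIRTY = [5]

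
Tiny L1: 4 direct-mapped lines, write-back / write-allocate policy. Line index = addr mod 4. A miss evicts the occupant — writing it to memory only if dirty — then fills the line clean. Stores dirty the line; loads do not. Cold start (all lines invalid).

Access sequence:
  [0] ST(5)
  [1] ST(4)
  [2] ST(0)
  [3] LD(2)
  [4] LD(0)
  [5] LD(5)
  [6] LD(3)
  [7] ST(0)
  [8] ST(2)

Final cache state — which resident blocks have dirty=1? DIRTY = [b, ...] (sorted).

DIRTY = [0, 2, 5]

  0 | W B5 → L1 miss [D]
  1 | W B4 → L0 miss [D]
  2 | W B0 → L0 miss wb→B4 [D]
  3 | R B2 → L2 miss [-]
  4 | R B0 → L0 hit [D]
  5 | R B5 → L1 hit [D]
  6 | R B3 → L3 miss [-]
  7 | W B0 → L0 hit [D]
  8 | W B2 → L2 hit [D]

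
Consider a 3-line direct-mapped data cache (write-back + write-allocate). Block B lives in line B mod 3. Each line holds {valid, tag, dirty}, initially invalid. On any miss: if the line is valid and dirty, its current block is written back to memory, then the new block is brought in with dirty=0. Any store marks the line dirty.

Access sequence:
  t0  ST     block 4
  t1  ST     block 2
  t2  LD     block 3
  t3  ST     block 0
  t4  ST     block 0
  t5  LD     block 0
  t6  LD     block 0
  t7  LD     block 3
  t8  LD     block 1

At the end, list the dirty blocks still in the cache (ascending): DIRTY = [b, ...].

  0 | W B4 → L1 miss [D]
  1 | W B2 → L2 miss [D]
  2 | R B3 → L0 miss [-]
  3 | W B0 → L0 miss [D]
  4 | W B0 → L0 hit [D]
  5 | R B0 → L0 hit [D]
  6 | R B0 → L0 hit [D]
  7 | R B3 → L0 miss wb→B0 [-]
  8 | R B1 → L1 miss wb→B4 [-]

DIRTY = [2]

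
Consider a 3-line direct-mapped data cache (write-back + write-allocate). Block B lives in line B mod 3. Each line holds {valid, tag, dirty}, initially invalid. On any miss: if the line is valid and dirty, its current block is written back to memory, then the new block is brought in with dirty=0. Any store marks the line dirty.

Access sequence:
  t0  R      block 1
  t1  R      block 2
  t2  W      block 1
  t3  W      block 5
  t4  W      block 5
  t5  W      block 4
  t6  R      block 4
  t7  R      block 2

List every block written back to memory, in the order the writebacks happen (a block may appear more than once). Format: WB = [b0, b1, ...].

WB = [1, 5]

0: R B1 -> L1 miss  d=-]
1: R B2 -> L2 miss  d=-]
2: W B1 -> L1 hit  d=D]
3: W B5 -> L2 miss  d=D]
4: W B5 -> L2 hit  d=D]
5: W B4 -> L1 miss wb->B1  d=D]
6: R B4 -> L1 hit  d=D]
7: R B2 -> L2 miss wb->B5  d=-]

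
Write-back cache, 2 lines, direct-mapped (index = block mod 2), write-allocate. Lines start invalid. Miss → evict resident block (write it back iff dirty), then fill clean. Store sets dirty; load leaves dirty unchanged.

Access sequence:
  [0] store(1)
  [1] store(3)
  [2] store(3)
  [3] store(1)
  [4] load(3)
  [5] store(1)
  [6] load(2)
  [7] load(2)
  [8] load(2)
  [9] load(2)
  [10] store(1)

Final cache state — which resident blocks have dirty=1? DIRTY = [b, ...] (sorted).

  0 | W B1 → L1 miss [D]
  1 | W B3 → L1 miss wb→B1 [D]
  2 | W B3 → L1 hit [D]
  3 | W B1 → L1 miss wb→B3 [D]
  4 | R B3 → L1 miss wb→B1 [-]
  5 | W B1 → L1 miss [D]
  6 | R B2 → L0 miss [-]
  7 | R B2 → L0 hit [-]
  8 | R B2 → L0 hit [-]
  9 | R B2 → L0 hit [-]
  10 | W B1 → L1 hit [D]

DIRTY = [1]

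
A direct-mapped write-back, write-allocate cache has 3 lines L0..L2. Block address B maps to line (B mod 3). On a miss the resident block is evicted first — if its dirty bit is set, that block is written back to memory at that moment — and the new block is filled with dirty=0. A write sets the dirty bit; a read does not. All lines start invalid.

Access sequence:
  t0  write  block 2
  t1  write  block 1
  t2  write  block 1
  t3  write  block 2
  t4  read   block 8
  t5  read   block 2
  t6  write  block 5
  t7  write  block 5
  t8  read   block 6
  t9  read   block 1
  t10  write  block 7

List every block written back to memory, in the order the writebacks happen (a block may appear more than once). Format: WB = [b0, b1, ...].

WB = [2, 1]

  0 | W B2 → L2 miss [D]
  1 | W B1 → L1 miss [D]
  2 | W B1 → L1 hit [D]
  3 | W B2 → L2 hit [D]
  4 | R B8 → L2 miss wb→B2 [-]
  5 | R B2 → L2 miss [-]
  6 | W B5 → L2 miss [D]
  7 | W B5 → L2 hit [D]
  8 | R B6 → L0 miss [-]
  9 | R B1 → L1 hit [D]
  10 | W B7 → L1 miss wb→B1 [D]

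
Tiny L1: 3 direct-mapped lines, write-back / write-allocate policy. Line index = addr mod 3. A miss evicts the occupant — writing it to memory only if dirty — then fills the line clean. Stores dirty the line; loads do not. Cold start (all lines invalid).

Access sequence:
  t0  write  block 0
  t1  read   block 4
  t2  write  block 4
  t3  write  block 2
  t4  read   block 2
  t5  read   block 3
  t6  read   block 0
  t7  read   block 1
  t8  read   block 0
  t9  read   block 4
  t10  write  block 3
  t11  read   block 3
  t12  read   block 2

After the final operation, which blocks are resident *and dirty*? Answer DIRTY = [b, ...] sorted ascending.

0: W B0 → L0 miss [D]
1: R B4 → L1 miss [-]
2: W B4 → L1 hit [D]
3: W B2 → L2 miss [D]
4: R B2 → L2 hit [D]
5: R B3 → L0 miss wb→B0 [-]
6: R B0 → L0 miss [-]
7: R B1 → L1 miss wb→B4 [-]
8: R B0 → L0 hit [-]
9: R B4 → L1 miss [-]
10: W B3 → L0 miss [D]
11: R B3 → L0 hit [D]
12: R B2 → L2 hit [D]

DIRTY = [2, 3]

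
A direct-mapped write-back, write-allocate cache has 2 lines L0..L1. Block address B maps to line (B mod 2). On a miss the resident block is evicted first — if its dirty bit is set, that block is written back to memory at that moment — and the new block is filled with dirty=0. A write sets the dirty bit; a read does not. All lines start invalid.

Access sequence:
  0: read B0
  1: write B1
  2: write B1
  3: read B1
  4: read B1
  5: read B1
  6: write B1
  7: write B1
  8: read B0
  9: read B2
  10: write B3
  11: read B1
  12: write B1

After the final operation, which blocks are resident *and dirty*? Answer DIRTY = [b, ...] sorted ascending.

  0 | R B0 → L0 miss [-]
  1 | W B1 → L1 miss [D]
  2 | W B1 → L1 hit [D]
  3 | R B1 → L1 hit [D]
  4 | R B1 → L1 hit [D]
  5 | R B1 → L1 hit [D]
  6 | W B1 → L1 hit [D]
  7 | W B1 → L1 hit [D]
  8 | R B0 → L0 hit [-]
  9 | R B2 → L0 miss [-]
  10 | W B3 → L1 miss wb→B1 [D]
  11 | R B1 → L1 miss wb→B3 [-]
  12 | W B1 → L1 hit [D]

DIRTY = [1]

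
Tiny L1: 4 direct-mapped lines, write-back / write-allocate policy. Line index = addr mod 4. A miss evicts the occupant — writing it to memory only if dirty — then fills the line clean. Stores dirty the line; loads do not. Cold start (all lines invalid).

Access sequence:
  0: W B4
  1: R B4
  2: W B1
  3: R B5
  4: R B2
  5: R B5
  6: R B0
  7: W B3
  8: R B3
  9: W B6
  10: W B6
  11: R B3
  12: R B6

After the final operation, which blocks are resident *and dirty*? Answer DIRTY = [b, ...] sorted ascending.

DIRTY = [3, 6]

  0 | W B4 → L0 miss [D]
  1 | R B4 → L0 hit [D]
  2 | W B1 → L1 miss [D]
  3 | R B5 → L1 miss wb→B1 [-]
  4 | R B2 → L2 miss [-]
  5 | R B5 → L1 hit [-]
  6 | R B0 → L0 miss wb→B4 [-]
  7 | W B3 → L3 miss [D]
  8 | R B3 → L3 hit [D]
  9 | W B6 → L2 miss [D]
  10 | W B6 → L2 hit [D]
  11 | R B3 → L3 hit [D]
  12 | R B6 → L2 hit [D]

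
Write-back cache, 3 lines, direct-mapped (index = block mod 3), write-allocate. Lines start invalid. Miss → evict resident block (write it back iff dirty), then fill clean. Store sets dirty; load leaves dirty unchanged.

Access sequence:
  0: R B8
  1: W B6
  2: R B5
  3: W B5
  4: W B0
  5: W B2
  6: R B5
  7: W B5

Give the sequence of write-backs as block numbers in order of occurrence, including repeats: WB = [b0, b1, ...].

WB = [6, 5, 2]

0: R B8 -> L2 miss  d=-]
1: W B6 -> L0 miss  d=D]
2: R B5 -> L2 miss  d=-]
3: W B5 -> L2 hit  d=D]
4: W B0 -> L0 miss wb->B6  d=D]
5: W B2 -> L2 miss wb->B5  d=D]
6: R B5 -> L2 miss wb->B2  d=-]
7: W B5 -> L2 hit  d=D]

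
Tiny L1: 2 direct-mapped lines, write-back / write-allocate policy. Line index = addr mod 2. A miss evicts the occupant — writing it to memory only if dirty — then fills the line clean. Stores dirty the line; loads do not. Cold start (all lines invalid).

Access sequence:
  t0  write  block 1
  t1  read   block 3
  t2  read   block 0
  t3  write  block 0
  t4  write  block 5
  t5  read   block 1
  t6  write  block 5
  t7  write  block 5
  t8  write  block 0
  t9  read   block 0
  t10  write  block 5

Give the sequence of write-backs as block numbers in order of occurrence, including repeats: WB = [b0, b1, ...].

0: W B1 -> L1 miss  d=D]
1: R B3 -> L1 miss wb->B1  d=-]
2: R B0 -> L0 miss  d=-]
3: W B0 -> L0 hit  d=D]
4: W B5 -> L1 miss  d=D]
5: R B1 -> L1 miss wb->B5  d=-]
6: W B5 -> L1 miss  d=D]
7: W B5 -> L1 hit  d=D]
8: W B0 -> L0 hit  d=D]
9: R B0 -> L0 hit  d=D]
10: W B5 -> L1 hit  d=D]

WB = [1, 5]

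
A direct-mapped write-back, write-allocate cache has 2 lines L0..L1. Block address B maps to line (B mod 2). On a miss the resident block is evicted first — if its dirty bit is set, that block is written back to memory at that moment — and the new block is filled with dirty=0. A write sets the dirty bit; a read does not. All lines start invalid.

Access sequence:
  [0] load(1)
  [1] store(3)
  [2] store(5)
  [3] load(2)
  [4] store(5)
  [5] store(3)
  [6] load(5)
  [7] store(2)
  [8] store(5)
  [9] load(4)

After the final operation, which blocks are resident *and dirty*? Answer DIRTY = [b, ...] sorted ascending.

DIRTY = [5]

  0 | R B1 → L1 miss [-]
  1 | W B3 → L1 miss [D]
  2 | W B5 → L1 miss wb→B3 [D]
  3 | R B2 → L0 miss [-]
  4 | W B5 → L1 hit [D]
  5 | W B3 → L1 miss wb→B5 [D]
  6 | R B5 → L1 miss wb→B3 [-]
  7 | W B2 → L0 hit [D]
  8 | W B5 → L1 hit [D]
  9 | R B4 → L0 miss wb→B2 [-]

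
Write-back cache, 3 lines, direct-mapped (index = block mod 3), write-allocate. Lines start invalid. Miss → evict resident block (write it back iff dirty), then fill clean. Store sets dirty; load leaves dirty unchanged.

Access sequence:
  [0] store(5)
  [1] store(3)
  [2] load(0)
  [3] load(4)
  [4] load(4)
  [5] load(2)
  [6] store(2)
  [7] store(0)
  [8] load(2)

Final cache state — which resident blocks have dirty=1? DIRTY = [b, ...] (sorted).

DIRTY = [0, 2]

0: W B5 → L2 miss [D]
1: W B3 → L0 miss [D]
2: R B0 → L0 miss wb→B3 [-]
3: R B4 → L1 miss [-]
4: R B4 → L1 hit [-]
5: R B2 → L2 miss wb→B5 [-]
6: W B2 → L2 hit [D]
7: W B0 → L0 hit [D]
8: R B2 → L2 hit [D]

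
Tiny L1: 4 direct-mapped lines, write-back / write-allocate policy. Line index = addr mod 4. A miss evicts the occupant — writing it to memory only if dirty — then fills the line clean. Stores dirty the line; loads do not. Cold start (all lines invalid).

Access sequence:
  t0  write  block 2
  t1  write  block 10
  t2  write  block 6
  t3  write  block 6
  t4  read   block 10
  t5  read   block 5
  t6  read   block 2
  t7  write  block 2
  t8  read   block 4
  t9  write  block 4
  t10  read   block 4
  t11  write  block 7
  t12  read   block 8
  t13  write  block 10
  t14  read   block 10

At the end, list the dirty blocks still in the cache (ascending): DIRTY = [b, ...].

DIRTY = [7, 10]

0: W B2 → L2 miss [D]
1: W B10 → L2 miss wb→B2 [D]
2: W B6 → L2 miss wb→B10 [D]
3: W B6 → L2 hit [D]
4: R B10 → L2 miss wb→B6 [-]
5: R B5 → L1 miss [-]
6: R B2 → L2 miss [-]
7: W B2 → L2 hit [D]
8: R B4 → L0 miss [-]
9: W B4 → L0 hit [D]
10: R B4 → L0 hit [D]
11: W B7 → L3 miss [D]
12: R B8 → L0 miss wb→B4 [-]
13: W B10 → L2 miss wb→B2 [D]
14: R B10 → L2 hit [D]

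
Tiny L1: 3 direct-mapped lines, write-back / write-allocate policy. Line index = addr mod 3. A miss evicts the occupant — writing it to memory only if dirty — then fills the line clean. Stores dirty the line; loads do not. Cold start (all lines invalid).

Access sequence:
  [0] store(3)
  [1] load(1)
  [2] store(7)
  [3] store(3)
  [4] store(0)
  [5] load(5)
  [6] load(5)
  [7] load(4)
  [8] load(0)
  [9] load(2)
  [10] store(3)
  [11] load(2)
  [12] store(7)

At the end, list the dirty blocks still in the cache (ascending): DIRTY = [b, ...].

DIRTY = [3, 7]

0: W B3 -> L0 miss  d=D]
1: R B1 -> L1 miss  d=-]
2: W B7 -> L1 miss  d=D]
3: W B3 -> L0 hit  d=D]
4: W B0 -> L0 miss wb->B3  d=D]
5: R B5 -> L2 miss  d=-]
6: R B5 -> L2 hit  d=-]
7: R B4 -> L1 miss wb->B7  d=-]
8: R B0 -> L0 hit  d=D]
9: R B2 -> L2 miss  d=-]
10: W B3 -> L0 miss wb->B0  d=D]
11: R B2 -> L2 hit  d=-]
12: W B7 -> L1 miss  d=D]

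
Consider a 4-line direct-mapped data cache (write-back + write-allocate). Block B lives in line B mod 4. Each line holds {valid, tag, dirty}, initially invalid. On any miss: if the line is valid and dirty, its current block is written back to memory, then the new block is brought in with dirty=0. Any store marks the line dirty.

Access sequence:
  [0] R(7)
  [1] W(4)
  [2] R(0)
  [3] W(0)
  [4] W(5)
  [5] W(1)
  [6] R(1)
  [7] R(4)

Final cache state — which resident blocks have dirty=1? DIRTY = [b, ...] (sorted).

  0 | R B7 → L3 miss [-]
  1 | W B4 → L0 miss [D]
  2 | R B0 → L0 miss wb→B4 [-]
  3 | W B0 → L0 hit [D]
  4 | W B5 → L1 miss [D]
  5 | W B1 → L1 miss wb→B5 [D]
  6 | R B1 → L1 hit [D]
  7 | R B4 → L0 miss wb→B0 [-]

DIRTY = [1]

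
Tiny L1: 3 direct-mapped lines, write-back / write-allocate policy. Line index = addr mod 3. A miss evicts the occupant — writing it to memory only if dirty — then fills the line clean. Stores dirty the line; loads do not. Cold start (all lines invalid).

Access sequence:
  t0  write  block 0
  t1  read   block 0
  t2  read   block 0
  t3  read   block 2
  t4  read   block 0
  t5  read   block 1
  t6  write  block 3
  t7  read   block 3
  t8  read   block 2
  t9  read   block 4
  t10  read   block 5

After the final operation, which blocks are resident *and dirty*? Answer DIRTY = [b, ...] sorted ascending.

DIRTY = [3]

0: W B0 → L0 miss [D]
1: R B0 → L0 hit [D]
2: R B0 → L0 hit [D]
3: R B2 → L2 miss [-]
4: R B0 → L0 hit [D]
5: R B1 → L1 miss [-]
6: W B3 → L0 miss wb→B0 [D]
7: R B3 → L0 hit [D]
8: R B2 → L2 hit [-]
9: R B4 → L1 miss [-]
10: R B5 → L2 miss [-]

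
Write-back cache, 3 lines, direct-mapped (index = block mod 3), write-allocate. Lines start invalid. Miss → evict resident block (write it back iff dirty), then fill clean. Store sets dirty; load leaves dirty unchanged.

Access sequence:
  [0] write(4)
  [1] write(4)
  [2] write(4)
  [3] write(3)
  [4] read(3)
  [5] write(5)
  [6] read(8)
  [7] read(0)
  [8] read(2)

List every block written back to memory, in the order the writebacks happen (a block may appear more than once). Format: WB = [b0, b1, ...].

WB = [5, 3]

0: W B4 -> L1 miss  d=D]
1: W B4 -> L1 hit  d=D]
2: W B4 -> L1 hit  d=D]
3: W B3 -> L0 miss  d=D]
4: R B3 -> L0 hit  d=D]
5: W B5 -> L2 miss  d=D]
6: R B8 -> L2 miss wb->B5  d=-]
7: R B0 -> L0 miss wb->B3  d=-]
8: R B2 -> L2 miss  d=-]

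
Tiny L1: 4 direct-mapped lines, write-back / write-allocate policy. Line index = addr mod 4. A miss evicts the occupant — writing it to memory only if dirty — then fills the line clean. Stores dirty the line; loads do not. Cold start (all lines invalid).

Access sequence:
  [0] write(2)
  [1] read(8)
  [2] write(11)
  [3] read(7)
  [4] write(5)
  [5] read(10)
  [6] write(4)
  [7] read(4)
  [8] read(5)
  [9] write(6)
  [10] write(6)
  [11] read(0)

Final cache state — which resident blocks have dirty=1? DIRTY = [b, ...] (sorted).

0: W B2 → L2 miss [D]
1: R B8 → L0 miss [-]
2: W B11 → L3 miss [D]
3: R B7 → L3 miss wb→B11 [-]
4: W B5 → L1 miss [D]
5: R B10 → L2 miss wb→B2 [-]
6: W B4 → L0 miss [D]
7: R B4 → L0 hit [D]
8: R B5 → L1 hit [D]
9: W B6 → L2 miss [D]
10: W B6 → L2 hit [D]
11: R B0 → L0 miss wb→B4 [-]

DIRTY = [5, 6]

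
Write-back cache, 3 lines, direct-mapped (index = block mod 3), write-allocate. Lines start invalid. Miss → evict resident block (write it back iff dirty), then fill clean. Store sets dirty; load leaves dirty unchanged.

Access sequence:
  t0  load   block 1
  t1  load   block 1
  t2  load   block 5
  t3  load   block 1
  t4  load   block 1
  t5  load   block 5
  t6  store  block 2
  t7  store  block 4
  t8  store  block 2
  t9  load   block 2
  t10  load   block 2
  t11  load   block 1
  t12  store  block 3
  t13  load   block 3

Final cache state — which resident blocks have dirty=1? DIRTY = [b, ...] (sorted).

0: R B1 → L1 miss [-]
1: R B1 → L1 hit [-]
2: R B5 → L2 miss [-]
3: R B1 → L1 hit [-]
4: R B1 → L1 hit [-]
5: R B5 → L2 hit [-]
6: W B2 → L2 miss [D]
7: W B4 → L1 miss [D]
8: W B2 → L2 hit [D]
9: R B2 → L2 hit [D]
10: R B2 → L2 hit [D]
11: R B1 → L1 miss wb→B4 [-]
12: W B3 → L0 miss [D]
13: R B3 → L0 hit [D]

DIRTY = [2, 3]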